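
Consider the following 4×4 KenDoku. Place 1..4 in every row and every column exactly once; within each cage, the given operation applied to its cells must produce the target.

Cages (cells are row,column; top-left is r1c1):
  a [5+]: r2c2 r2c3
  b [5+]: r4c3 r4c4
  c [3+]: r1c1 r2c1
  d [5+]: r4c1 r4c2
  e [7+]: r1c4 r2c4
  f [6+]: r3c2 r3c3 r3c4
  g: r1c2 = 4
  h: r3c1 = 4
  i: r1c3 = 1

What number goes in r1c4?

3

G is a freebie; hence r1c2 = 4.
I is a freebie, leaving r1c3 = 1.
Row 1 already has 4; hence r1c4 = 3.
3 is placed in column 4, which forces r2c4 = 4.
Cage h is given, which forces r3c1 = 4.
Row 1 already has 1; hence r1c1 = 2.
The two cells of cage c must have sum 3; hence r2c1 = 1.
Column 1 now contains 2, which forces r4c1 = 3.
Row 4 already has 3; hence r4c2 = 2.
Row 4 already has 3, leaving r4c3 = 4.
2 is placed in row 4, so r4c4 = 1.
Column 2 now contains 2, so r2c2 = 3.
The two cells of cage a must have sum 5, which forces r2c3 = 2.
The 3 cells of cage f must have sum 6, which forces r3c2 = 1.
The 3 cells of cage f must have sum 6, leaving r3c3 = 3.
Column 4 already has 1, leaving r3c4 = 2.
Filled in: 2 4 1 3 / 1 3 2 4 / 4 1 3 2 / 3 2 4 1.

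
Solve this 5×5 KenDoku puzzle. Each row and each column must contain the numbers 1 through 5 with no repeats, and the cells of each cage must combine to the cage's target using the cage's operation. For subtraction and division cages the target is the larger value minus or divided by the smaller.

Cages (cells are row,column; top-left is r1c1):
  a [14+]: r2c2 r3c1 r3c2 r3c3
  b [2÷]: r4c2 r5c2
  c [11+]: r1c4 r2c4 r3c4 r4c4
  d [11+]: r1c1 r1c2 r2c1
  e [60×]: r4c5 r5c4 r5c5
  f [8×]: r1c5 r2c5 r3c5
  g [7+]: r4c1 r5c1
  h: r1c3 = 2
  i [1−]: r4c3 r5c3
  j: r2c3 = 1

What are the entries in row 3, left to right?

Cage h is given; hence r1c3 = 2.
Cage j is a single given cell, so r2c3 = 1.
In row 5, 1 can only go at r5c2, so r5c2 = 1.
Cage b's pair has quotient 2, which forces r4c2 = 2.
Row 4 needs a 1, and only r4c4 is open for it.
Row 5 needs a 2, and only r5c1 is open for it.
2 is placed in column 1, which forces r3c1 = 1.
Cage g's pair has sum 7, which forces r4c1 = 5.
Column 1 already has 5, leaving r1c1 = 3.
Cage d has sum 11, leaving r1c2 = 4.
Row 1 already has 3, so r1c4 = 5.
Cage f has product 8, leaving r1c5 = 1.
Cage d needs sum 11, so r2c1 = 4.
4 is placed in column 2, which forces r2c2 = 5.
Row 2 now contains 4, so r2c5 = 2.
5 is placed in column 2; hence r3c2 = 3.
Row 3 now contains 3, which forces r3c4 = 2.
2 is placed in column 5, leaving r3c5 = 4.
Column 5 already has 4, which forces r4c5 = 3.
Column 5 already has 3, so r5c5 = 5.
Row 2 already has 2, leaving r2c4 = 3.
4 is placed in row 3, leaving r3c3 = 5.
3 is placed in row 4, leaving r4c3 = 4.
Cage i needs two cells with difference 1, so r5c3 = 3.
Cage e has product 60, leaving r5c4 = 4.
Filled in: 3 4 2 5 1 / 4 5 1 3 2 / 1 3 5 2 4 / 5 2 4 1 3 / 2 1 3 4 5.

1 3 5 2 4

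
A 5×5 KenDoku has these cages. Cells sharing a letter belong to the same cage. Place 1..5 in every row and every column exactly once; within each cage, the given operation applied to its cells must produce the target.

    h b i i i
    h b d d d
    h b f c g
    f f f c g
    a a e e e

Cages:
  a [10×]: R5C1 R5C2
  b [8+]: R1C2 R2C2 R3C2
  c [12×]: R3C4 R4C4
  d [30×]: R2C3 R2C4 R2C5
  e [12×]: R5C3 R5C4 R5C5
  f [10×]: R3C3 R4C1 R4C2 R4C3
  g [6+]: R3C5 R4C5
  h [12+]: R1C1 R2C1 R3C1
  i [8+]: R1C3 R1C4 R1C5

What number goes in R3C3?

1

Cage f needs product 10, so R3C3 = 1.
In row 2, 1 can only go at R2C2, so R2C2 = 1.
Cage f needs product 10; hence R4C1 = 1.
Row 2 needs a 4, and only R2C1 is open for it.
In row 4, 3 can only go at R4C4, so R4C4 = 3.
Column 4 already has 3, leaving R3C4 = 4.
4 is placed in row 3, so R3C5 = 2.
2 is placed in column 5, so R4C5 = 4.
4 is placed in column 4, leaving R5C4 = 1.
Row 5 already has 1, so R5C5 = 3.
The 3 cells of cage i must have sum 8, leaving R1C5 = 1.
Cage d has product 30, leaving R2C3 = 3.
Cage d has product 30, so R2C4 = 2.
Column 5 now contains 3, so R2C5 = 5.
3 is placed in row 5, leaving R5C3 = 4.
Cage i has sum 8, which forces R1C3 = 2.
2 is placed in column 4, so R1C4 = 5.
Column 3 now contains 2, which forces R4C3 = 5.
Row 1 now contains 5, leaving R1C1 = 3.
Row 1 already has 2, so R1C2 = 4.
The 3 cells of cage h must have sum 12, so R3C1 = 5.
Cage b has sum 8, which forces R3C2 = 3.
Row 4 already has 5, leaving R4C2 = 2.
5 is placed in column 1; hence R5C1 = 2.
2 is placed in column 2, which forces R5C2 = 5.
Filled in: 3 4 2 5 1 / 4 1 3 2 5 / 5 3 1 4 2 / 1 2 5 3 4 / 2 5 4 1 3.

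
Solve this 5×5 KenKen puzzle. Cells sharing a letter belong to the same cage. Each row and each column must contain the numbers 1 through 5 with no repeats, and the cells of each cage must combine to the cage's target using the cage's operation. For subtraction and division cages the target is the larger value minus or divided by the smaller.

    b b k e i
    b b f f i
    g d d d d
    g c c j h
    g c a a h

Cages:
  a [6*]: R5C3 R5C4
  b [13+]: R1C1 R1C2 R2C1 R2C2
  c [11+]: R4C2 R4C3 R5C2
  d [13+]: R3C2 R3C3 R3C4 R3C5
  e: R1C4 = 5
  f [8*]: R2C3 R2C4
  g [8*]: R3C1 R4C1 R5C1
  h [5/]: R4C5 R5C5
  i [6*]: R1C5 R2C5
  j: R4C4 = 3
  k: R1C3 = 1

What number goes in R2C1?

Cage k is a single given cell, which forces R1C3 = 1.
Cage e is a single given cell, so R1C4 = 5.
J is a freebie; hence R4C4 = 3.
3 is placed in column 4, which forces R5C4 = 2.
Cage f's pair has product 8, which forces R2C3 = 2.
Column 4 already has 2; hence R2C4 = 4.
Row 2 now contains 2, leaving R2C5 = 3.
Column 4 already has 4, leaving R3C4 = 1.
2 is placed in row 5, leaving R5C3 = 3.
Column 5 already has 3, so R1C5 = 2.
The 4 cells of cage d must have sum 13; hence R3C2 = 3.
Cage b has sum 13, which forces R1C1 = 3.
3 is placed in column 2, leaving R1C2 = 4.
Column 2 already has 4, which forces R5C2 = 5.
Row 5 already has 5; hence R5C5 = 1.
Cage b needs sum 13, so R2C1 = 5.
Column 2 now contains 5, so R2C2 = 1.
The 3 cells of cage g must have product 8; hence R3C1 = 2.
Cage g needs product 8, which forces R4C1 = 1.
1 is placed in column 2; hence R4C2 = 2.
Column 5 now contains 1, so R4C5 = 5.
Row 5 now contains 1, which forces R5C1 = 4.
Cage d has sum 13, leaving R3C3 = 5.
Column 5 now contains 5; hence R3C5 = 4.
Row 4 now contains 5, which forces R4C3 = 4.
Completed grid: 3 4 1 5 2 / 5 1 2 4 3 / 2 3 5 1 4 / 1 2 4 3 5 / 4 5 3 2 1.

5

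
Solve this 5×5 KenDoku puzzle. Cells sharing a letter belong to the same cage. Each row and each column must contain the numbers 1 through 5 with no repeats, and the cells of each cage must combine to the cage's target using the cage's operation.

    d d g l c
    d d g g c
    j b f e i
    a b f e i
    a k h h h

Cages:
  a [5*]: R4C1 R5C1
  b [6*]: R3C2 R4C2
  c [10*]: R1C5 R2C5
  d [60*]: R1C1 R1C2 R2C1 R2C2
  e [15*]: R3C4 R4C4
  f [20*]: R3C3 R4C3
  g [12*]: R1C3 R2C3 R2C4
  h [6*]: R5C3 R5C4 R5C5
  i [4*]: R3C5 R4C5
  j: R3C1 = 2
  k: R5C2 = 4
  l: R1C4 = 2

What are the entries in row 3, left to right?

2 3 4 5 1

L is a freebie; hence R1C4 = 2.
Row 1 already has 2, which forces R1C5 = 5.
Column 5 already has 5, which forces R2C5 = 2.
Cage j is a single given cell, which forces R3C1 = 2.
Row 3 now contains 2, so R3C2 = 3.
3 is placed in row 3; hence R3C4 = 5.
3 is placed in column 2, which forces R4C2 = 2.
Column 4 already has 5, which forces R4C4 = 3.
Cage k is a single given cell, so R5C2 = 4.
Column 4 now contains 3, which forces R5C4 = 1.
1 is placed in row 5, leaving R5C5 = 3.
Column 2 already has 4, leaving R1C2 = 1.
Row 1 now contains 1, which forces R1C3 = 3.
Cage d needs product 60, which forces R2C2 = 5.
3 is placed in column 3, which forces R2C3 = 1.
Column 4 now contains 1, which forces R2C4 = 4.
Row 3 already has 5, which forces R3C3 = 4.
4 is placed in row 3, leaving R3C5 = 1.
Cage a's pair has product 5, which forces R4C1 = 1.
Cage f needs two cells with product 20, which forces R4C3 = 5.
Column 5 now contains 1, leaving R4C5 = 4.
1 is placed in row 5; hence R5C1 = 5.
Row 5 already has 3; hence R5C3 = 2.
Row 1 already has 3, leaving R1C1 = 4.
4 is placed in row 2, leaving R2C1 = 3.
Filled in: 4 1 3 2 5 / 3 5 1 4 2 / 2 3 4 5 1 / 1 2 5 3 4 / 5 4 2 1 3.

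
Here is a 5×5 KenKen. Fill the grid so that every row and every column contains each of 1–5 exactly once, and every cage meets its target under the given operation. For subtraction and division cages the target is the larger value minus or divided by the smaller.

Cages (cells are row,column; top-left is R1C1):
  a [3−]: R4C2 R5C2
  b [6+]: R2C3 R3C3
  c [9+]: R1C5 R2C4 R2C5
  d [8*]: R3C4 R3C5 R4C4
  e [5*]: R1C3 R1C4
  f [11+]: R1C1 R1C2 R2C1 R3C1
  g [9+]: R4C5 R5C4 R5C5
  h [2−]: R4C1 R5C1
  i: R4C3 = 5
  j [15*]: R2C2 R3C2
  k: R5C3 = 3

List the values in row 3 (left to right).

5 3 2 4 1

Cage i is given, leaving R4C3 = 5.
Cage k is a single given cell, leaving R5C3 = 3.
5 is placed in column 3; hence R1C3 = 1.
Cage e's pair has product 5, so R1C4 = 5.
Column 4 needs a 3, and only R2C4 is open for it.
Row 2 already has 3, which forces R2C2 = 5.
Cage j needs two cells with product 15, so R3C2 = 3.
In row 1, 3 can only go at R1C1, so R1C1 = 3.
Cage f needs sum 11, so R1C2 = 2.
2 is placed in row 1, leaving R1C5 = 4.
4 is placed in column 5, leaving R2C5 = 2.
Column 5 already has 2, leaving R3C5 = 1.
Column 5 already has 2; hence R4C5 = 3.
1 is placed in column 5; hence R5C5 = 5.
Row 2 now contains 2, which forces R2C3 = 4.
Cage b needs two cells with sum 6, so R3C3 = 2.
Row 3 already has 2, leaving R3C4 = 4.
4 is placed in column 4, so R4C4 = 2.
Cage g needs sum 9, so R5C4 = 1.
Row 2 now contains 4, which forces R2C1 = 1.
Row 3 already has 2; hence R3C1 = 5.
Row 4 already has 2, so R4C1 = 4.
Cage a's pair has difference 3, so R4C2 = 1.
Cage h's pair has difference 2, so R5C1 = 2.
1 is placed in row 5, so R5C2 = 4.
Completed grid: 3 2 1 5 4 / 1 5 4 3 2 / 5 3 2 4 1 / 4 1 5 2 3 / 2 4 3 1 5.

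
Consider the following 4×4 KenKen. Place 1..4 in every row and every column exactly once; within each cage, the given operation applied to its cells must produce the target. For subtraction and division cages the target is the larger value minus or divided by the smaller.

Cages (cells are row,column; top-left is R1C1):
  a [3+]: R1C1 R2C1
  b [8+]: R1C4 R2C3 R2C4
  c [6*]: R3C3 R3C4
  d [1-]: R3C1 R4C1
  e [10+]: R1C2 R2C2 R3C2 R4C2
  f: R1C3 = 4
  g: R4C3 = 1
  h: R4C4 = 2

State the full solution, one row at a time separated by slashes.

2 3 4 1 / 1 2 3 4 / 4 1 2 3 / 3 4 1 2

F is a freebie, so R1C3 = 4.
Cage g is given; hence R4C3 = 1.
Cage h is given, which forces R4C4 = 2.
The 3 cells of cage b must have sum 8, so R1C4 = 1.
The 3 cells of cage b must have sum 8, which forces R2C3 = 3.
The 3 cells of cage b must have sum 8; hence R2C4 = 4.
Cage c's pair has product 6, leaving R3C3 = 2.
Column 4 now contains 2, so R3C4 = 3.
Row 1 now contains 1, so R1C1 = 2.
Row 1 already has 2, leaving R1C2 = 3.
Cage a needs two cells with sum 3; hence R2C1 = 1.
Row 2 now contains 1; hence R2C2 = 2.
3 is placed in row 3, which forces R3C1 = 4.
Row 3 now contains 4, leaving R3C2 = 1.
Cage d needs two cells with difference 1; hence R4C1 = 3.
Column 2 now contains 3, which forces R4C2 = 4.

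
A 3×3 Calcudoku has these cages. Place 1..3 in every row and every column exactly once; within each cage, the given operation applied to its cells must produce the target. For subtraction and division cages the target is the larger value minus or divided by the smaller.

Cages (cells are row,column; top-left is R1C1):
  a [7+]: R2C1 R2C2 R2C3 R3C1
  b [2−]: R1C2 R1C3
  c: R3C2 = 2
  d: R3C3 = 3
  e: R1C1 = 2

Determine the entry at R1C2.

Cage e is given, leaving R1C1 = 2.
2 is placed in column 1; hence R2C1 = 3.
Cage a needs sum 7, which forces R3C1 = 1.
Cage c is a single given cell; hence R3C2 = 2.
D is a freebie; hence R3C3 = 3.
Cage b needs two cells with difference 2; hence R1C2 = 3.
3 is placed in column 3, so R1C3 = 1.
Column 2 now contains 2; hence R2C2 = 1.
Cage a has sum 7, leaving R2C3 = 2.
Filled in: 2 3 1 / 3 1 2 / 1 2 3.

3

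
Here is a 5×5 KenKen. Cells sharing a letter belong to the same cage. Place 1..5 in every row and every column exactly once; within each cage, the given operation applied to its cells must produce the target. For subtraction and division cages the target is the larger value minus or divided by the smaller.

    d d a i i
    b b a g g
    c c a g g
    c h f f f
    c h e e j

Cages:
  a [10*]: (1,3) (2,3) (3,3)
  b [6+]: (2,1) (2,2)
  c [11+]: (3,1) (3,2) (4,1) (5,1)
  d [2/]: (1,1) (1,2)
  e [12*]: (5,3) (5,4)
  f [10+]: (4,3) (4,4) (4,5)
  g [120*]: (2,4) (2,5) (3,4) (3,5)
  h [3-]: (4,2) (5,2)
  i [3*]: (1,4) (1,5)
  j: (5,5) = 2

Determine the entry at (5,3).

Cage j is given, leaving (5,5) = 2.
The only place for 5 in row 1 is (1,3).
The only place for 3 in column 2 is (3,2).
The only place for 3 in column 1 is (4,1).
The 4 cells of cage c must have sum 11, which forces (3,1) = 4.
Row 3 now contains 4; hence (3,5) = 5.
The 4 cells of cage c must have sum 11, so (5,1) = 1.
Row 5 already has 1; hence (5,2) = 5.
Column 1 already has 4; hence (1,1) = 2.
Cage d needs two cells with quotient 2, leaving (1,2) = 4.
Column 1 now contains 2, so (2,1) = 5.
4 is placed in column 2, which forces (2,2) = 1.
1 is placed in row 2; hence (2,3) = 2.
Column 3 already has 2, which forces (3,3) = 1.
Row 3 already has 5, leaving (3,4) = 2.
The two cells of cage h must have difference 3; hence (4,2) = 2.
1 is placed in column 3, leaving (4,3) = 4.
Cage f has sum 10; hence (4,4) = 5.
4 is placed in row 4, leaving (4,5) = 1.
4 is placed in column 3, leaving (5,3) = 3.
Row 5 now contains 3; hence (5,4) = 4.
The two cells of cage i must have product 3, so (1,4) = 1.
Column 5 already has 1, leaving (1,5) = 3.
4 is placed in column 4, leaving (2,4) = 3.
The 4 cells of cage g must have product 120, so (2,5) = 4.
The full grid is 2 4 5 1 3 / 5 1 2 3 4 / 4 3 1 2 5 / 3 2 4 5 1 / 1 5 3 4 2.

3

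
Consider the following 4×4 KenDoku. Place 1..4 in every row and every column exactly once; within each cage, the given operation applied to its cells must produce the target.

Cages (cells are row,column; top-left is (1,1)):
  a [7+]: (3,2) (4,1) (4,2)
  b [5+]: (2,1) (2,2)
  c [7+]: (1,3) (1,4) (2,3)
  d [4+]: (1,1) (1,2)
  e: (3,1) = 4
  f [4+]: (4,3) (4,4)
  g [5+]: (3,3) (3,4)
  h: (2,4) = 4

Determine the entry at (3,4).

Cage h is a single given cell, leaving (2,4) = 4.
E is a freebie; hence (3,1) = 4.
Row 1 needs a 2, and only (1,4) is open for it.
Cage g's pair has sum 5; hence (3,3) = 2.
Column 4 now contains 2; hence (3,4) = 3.
3 is placed in column 4; hence (4,4) = 1.
The 3 cells of cage c must have sum 7, leaving (1,3) = 4.
Column 3 already has 2; hence (2,3) = 1.
Row 3 already has 3; hence (3,2) = 1.
The 3 cells of cage a must have sum 7, so (4,1) = 2.
Cage a has sum 7; hence (4,2) = 4.
Row 4 already has 1, leaving (4,3) = 3.
The two cells of cage d must have sum 4, leaving (1,1) = 1.
Column 2 already has 1; hence (1,2) = 3.
Column 1 already has 2; hence (2,1) = 3.
Cage b's pair has sum 5, leaving (2,2) = 2.
Filled in: 1 3 4 2 / 3 2 1 4 / 4 1 2 3 / 2 4 3 1.

3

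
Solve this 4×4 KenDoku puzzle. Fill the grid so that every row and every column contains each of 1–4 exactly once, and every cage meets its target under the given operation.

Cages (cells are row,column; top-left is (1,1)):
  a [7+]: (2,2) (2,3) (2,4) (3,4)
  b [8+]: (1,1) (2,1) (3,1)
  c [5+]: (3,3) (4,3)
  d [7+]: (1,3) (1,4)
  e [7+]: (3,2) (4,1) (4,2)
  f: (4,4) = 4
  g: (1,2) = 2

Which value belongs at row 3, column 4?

G is a freebie; hence (1,2) = 2.
Cage a needs sum 7, so (3,4) = 1.
Cage f is a single given cell; hence (4,4) = 4.
The two cells of cage d must have sum 7, so (1,3) = 4.
4 is placed in column 4, which forces (1,4) = 3.
3 is placed in column 4, so (2,4) = 2.
Cage e has sum 7, so (4,2) = 1.
Row 1 already has 3, leaving (1,1) = 1.
Column 2 already has 1, which forces (2,2) = 3.
The 4 cells of cage a must have sum 7, leaving (2,3) = 1.
3 is placed in column 2, so (3,2) = 4.
Row 2 already has 3, which forces (2,1) = 4.
Row 3 already has 4, so (3,1) = 3.
Row 3 already has 3, so (3,3) = 2.
The 3 cells of cage e must have sum 7; hence (4,1) = 2.
2 is placed in column 3, which forces (4,3) = 3.
Filled in: 1 2 4 3 / 4 3 1 2 / 3 4 2 1 / 2 1 3 4.

1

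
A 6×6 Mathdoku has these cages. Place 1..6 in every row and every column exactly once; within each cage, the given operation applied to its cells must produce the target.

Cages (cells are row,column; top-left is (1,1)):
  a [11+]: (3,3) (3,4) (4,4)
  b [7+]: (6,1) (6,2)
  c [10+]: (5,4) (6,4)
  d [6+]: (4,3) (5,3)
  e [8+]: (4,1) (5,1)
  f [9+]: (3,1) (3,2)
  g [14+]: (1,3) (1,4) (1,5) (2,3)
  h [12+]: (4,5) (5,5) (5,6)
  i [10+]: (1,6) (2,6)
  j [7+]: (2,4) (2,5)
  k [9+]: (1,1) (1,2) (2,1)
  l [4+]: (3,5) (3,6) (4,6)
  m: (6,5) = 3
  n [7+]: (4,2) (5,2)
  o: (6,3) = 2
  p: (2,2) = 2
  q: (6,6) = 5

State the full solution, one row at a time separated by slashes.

Cage p is a single given cell, leaving (2,2) = 2.
Cage l needs sum 4, leaving (3,5) = 1.
Cage l needs sum 4, leaving (3,6) = 2.
The 3 cells of cage l must have sum 4, leaving (4,6) = 1.
O is a freebie; hence (6,3) = 2.
Cage m is a single given cell, so (6,5) = 3.
Cage q is a single given cell; hence (6,6) = 5.
Cage d needs two cells with sum 6, so (4,3) = 5.
The two cells of cage d must have sum 6, which forces (5,3) = 1.
The only place for 5 in row 2 is (2,1).
Row 2 needs a 1, and only (2,4) is open for it.
Cage j's pair has sum 7, which forces (2,5) = 6.
Row 2 now contains 6, so (2,6) = 4.
4 is placed in column 6; hence (1,6) = 6.
Row 2 now contains 4; hence (2,3) = 3.
Column 6 now contains 6, which forces (5,6) = 3.
Row 1 now contains 6, so (1,3) = 4.
Column 3 already has 4, so (3,3) = 6.
Cage n's pair has sum 7, leaving (4,2) = 3.
The 3 cells of cage h must have sum 12, so (4,5) = 4.
Row 5 now contains 3, so (5,2) = 4.
Row 5 now contains 4; hence (5,4) = 6.
Cage h has sum 12, which forces (5,5) = 5.
Column 4 now contains 6, so (6,4) = 4.
Cage k has sum 9, so (1,1) = 3.
Column 2 already has 3, leaving (1,2) = 1.
Cage g has sum 14; hence (1,4) = 5.
5 is placed in column 5, leaving (1,5) = 2.
The two cells of cage f must have sum 9, which forces (3,1) = 4.
Column 2 already has 3, leaving (3,2) = 5.
Cage a has sum 11, so (3,4) = 3.
Cage e's pair has sum 8, which forces (4,1) = 6.
Row 4 now contains 4; hence (4,4) = 2.
Row 5 now contains 6; hence (5,1) = 2.
Column 1 already has 6, so (6,1) = 1.
Column 2 already has 1, so (6,2) = 6.

3 1 4 5 2 6 / 5 2 3 1 6 4 / 4 5 6 3 1 2 / 6 3 5 2 4 1 / 2 4 1 6 5 3 / 1 6 2 4 3 5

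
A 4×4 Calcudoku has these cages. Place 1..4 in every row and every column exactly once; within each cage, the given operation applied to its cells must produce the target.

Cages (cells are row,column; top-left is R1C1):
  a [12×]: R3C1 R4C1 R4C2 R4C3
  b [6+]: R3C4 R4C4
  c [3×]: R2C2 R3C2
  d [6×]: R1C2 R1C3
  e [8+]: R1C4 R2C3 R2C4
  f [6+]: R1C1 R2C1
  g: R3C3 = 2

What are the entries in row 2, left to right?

2 1 4 3

G is a freebie, so R3C3 = 2.
Row 3 now contains 2, so R3C4 = 4.
4 is placed in column 4, so R4C4 = 2.
Cage d's pair has product 6, leaving R1C2 = 2.
Column 3 already has 2; hence R1C3 = 3.
Row 1 now contains 3, so R1C4 = 1.
The 3 cells of cage e must have sum 8, leaving R2C3 = 4.
1 is placed in column 4, so R2C4 = 3.
Row 3 now contains 2; hence R3C1 = 1.
Row 3 now contains 1, so R3C2 = 3.
4 is placed in column 3, leaving R4C3 = 1.
Row 1 now contains 2, so R1C1 = 4.
Row 2 already has 4, which forces R2C1 = 2.
Row 2 already has 3, leaving R2C2 = 1.
The 4 cells of cage a must have product 12, so R4C1 = 3.
Row 4 already has 1, which forces R4C2 = 4.
Filled in: 4 2 3 1 / 2 1 4 3 / 1 3 2 4 / 3 4 1 2.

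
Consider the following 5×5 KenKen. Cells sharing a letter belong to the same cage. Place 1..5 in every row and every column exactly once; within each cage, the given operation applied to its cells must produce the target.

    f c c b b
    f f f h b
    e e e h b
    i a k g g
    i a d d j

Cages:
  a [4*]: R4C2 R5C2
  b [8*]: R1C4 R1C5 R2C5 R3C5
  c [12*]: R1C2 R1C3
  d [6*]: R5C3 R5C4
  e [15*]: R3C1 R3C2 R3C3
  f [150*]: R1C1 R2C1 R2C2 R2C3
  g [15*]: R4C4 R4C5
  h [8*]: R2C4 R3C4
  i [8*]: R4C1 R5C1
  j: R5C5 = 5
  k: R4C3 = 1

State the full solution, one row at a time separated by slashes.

Cage f needs product 150, which forces R1C1 = 5.
Cage b has product 8; hence R1C4 = 1.
Cage k is given, so R4C3 = 1.
Cage j is a single given cell, leaving R5C5 = 5.
Row 4 now contains 1, which forces R4C2 = 4.
Cage g's pair has product 15; hence R4C4 = 5.
Column 5 already has 5; hence R4C5 = 3.
Cage a's pair has product 4, so R5C2 = 1.
4 is placed in column 2, which forces R1C2 = 3.
Cage c's pair has product 12, so R1C3 = 4.
Row 1 now contains 4, which forces R1C5 = 2.
The 3 cells of cage e must have product 15, which forces R3C1 = 1.
Column 2 now contains 3; hence R3C2 = 5.
Row 3 now contains 5, leaving R3C3 = 3.
Row 3 now contains 1, which forces R3C5 = 4.
Row 4 now contains 4, which forces R4C1 = 2.
The two cells of cage i must have product 8; hence R5C1 = 4.
3 is placed in column 3, leaving R5C3 = 2.
Row 5 now contains 2, leaving R5C4 = 3.
Column 1 now contains 2, so R2C1 = 3.
5 is placed in column 2, which forces R2C2 = 2.
Column 3 already has 2, which forces R2C3 = 5.
Cage h needs two cells with product 8; hence R2C4 = 4.
4 is placed in column 5, leaving R2C5 = 1.
Row 3 now contains 4, which forces R3C4 = 2.

5 3 4 1 2 / 3 2 5 4 1 / 1 5 3 2 4 / 2 4 1 5 3 / 4 1 2 3 5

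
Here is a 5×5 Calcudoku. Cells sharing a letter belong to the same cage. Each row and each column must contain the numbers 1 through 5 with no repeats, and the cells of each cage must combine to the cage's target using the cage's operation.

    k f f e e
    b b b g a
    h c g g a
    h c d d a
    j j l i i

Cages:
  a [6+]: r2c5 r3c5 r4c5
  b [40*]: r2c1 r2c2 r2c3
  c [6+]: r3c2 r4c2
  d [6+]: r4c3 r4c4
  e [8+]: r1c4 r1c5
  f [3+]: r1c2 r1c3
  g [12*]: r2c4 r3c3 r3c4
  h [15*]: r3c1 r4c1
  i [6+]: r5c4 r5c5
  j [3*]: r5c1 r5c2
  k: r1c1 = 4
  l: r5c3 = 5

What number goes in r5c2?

K is a freebie, so r1c1 = 4.
Cage l is a single given cell, which forces r5c3 = 5.
In column 1, 1 can only go at r5c1, so r5c1 = 1.
1 is placed in row 5, leaving r5c2 = 3.
The only place for 2 in column 1 is r2c1.
The 3 cells of cage b must have product 40; hence r2c2 = 5.
Row 2 now contains 2, which forces r2c3 = 4.
The 3 cells of cage g must have product 12, so r3c4 = 4.
4 is placed in column 4, leaving r4c4 = 5.
4 is placed in column 4; hence r5c4 = 2.
Row 5 already has 2; hence r5c5 = 4.
Column 4 now contains 5, which forces r1c4 = 3.
The two cells of cage e must have sum 8, leaving r1c5 = 5.
Column 4 already has 3, so r2c4 = 1.
1 is placed in row 2, leaving r2c5 = 3.
The two cells of cage h must have product 15, leaving r3c1 = 5.
4 is placed in row 3, leaving r3c2 = 2.
2 is placed in row 3, leaving r3c5 = 1.
Row 4 now contains 5, so r4c1 = 3.
Cage c needs two cells with sum 6; hence r4c2 = 4.
Cage d's pair has sum 6, leaving r4c3 = 1.
Column 5 now contains 1, leaving r4c5 = 2.
Column 2 now contains 2, so r1c2 = 1.
1 is placed in column 3; hence r1c3 = 2.
Row 3 already has 1, leaving r3c3 = 3.
Filled in: 4 1 2 3 5 / 2 5 4 1 3 / 5 2 3 4 1 / 3 4 1 5 2 / 1 3 5 2 4.

3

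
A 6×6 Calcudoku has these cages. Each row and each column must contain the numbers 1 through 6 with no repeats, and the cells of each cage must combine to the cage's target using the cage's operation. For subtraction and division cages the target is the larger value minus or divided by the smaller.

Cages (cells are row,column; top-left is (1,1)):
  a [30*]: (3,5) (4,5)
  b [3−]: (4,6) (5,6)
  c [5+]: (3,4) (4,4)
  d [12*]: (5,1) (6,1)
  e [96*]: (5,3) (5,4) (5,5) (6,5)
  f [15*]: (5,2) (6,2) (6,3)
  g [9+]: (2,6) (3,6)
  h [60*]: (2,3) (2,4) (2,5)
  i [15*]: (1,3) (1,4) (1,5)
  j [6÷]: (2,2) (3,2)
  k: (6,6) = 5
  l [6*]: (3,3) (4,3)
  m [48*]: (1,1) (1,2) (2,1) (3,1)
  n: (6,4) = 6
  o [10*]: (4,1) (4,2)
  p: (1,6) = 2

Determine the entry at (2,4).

5

Cage p is a single given cell, which forces (1,6) = 2.
Cage n is given, leaving (6,4) = 6.
Cage k is given; hence (6,6) = 5.
The 3 cells of cage f must have product 15, which forces (5,2) = 5.
Cage o's pair has product 10, which forces (4,1) = 5.
5 is placed in column 2, leaving (4,2) = 2.
5 is placed in row 4, which forces (4,5) = 6.
Column 5 already has 6, leaving (3,5) = 5.
In column 2, 3 can only go at (6,2), so (6,2) = 3.
Row 6 already has 3; hence (6,3) = 1.
The two cells of cage l must have product 6, leaving (3,3) = 2.
Column 3 already has 1, leaving (4,3) = 3.
3 is placed in column 3; hence (1,3) = 5.
Cage h has product 60, so (2,4) = 5.
The only place for 4 in column 2 is (1,2).
In row 1, 6 can only go at (1,1), so (1,1) = 6.
The 4 cells of cage m must have product 48, so (2,1) = 2.
Row 2 already has 2, which forces (2,5) = 3.
Row 2 already has 3, which forces (2,6) = 6.
Cage m has product 48, leaving (3,1) = 1.
Row 3 already has 1; hence (3,2) = 6.
Row 3 already has 1, which forces (3,4) = 4.
Column 6 now contains 6, leaving (3,6) = 3.
Column 4 already has 4, leaving (4,4) = 1.
Row 4 already has 1; hence (4,6) = 4.
6 is placed in column 1, which forces (5,1) = 3.
Row 5 already has 3, leaving (5,4) = 2.
Column 6 now contains 4, which forces (5,6) = 1.
The two cells of cage d must have product 12, leaving (6,1) = 4.
Row 6 now contains 4; hence (6,5) = 2.
1 is placed in column 4, which forces (1,4) = 3.
3 is placed in column 5, leaving (1,5) = 1.
Row 2 already has 6; hence (2,2) = 1.
Row 2 already has 6, leaving (2,3) = 4.
The 4 cells of cage e must have product 96; hence (5,3) = 6.
Row 5 now contains 1, so (5,5) = 4.
Filled in: 6 4 5 3 1 2 / 2 1 4 5 3 6 / 1 6 2 4 5 3 / 5 2 3 1 6 4 / 3 5 6 2 4 1 / 4 3 1 6 2 5.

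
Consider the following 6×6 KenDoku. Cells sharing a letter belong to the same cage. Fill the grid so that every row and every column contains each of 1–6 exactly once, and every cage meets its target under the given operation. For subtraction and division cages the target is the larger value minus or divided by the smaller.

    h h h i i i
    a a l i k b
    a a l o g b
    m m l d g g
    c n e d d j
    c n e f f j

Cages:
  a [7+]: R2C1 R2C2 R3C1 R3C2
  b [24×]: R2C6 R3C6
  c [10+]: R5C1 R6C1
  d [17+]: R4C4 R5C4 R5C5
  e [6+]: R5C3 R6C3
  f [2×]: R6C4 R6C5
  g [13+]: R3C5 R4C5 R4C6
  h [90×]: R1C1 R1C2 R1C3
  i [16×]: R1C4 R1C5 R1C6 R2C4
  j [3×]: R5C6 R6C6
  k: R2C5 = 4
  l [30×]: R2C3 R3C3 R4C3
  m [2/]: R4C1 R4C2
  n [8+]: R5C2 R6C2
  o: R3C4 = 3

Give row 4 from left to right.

Cage i needs product 16, so R2C4 = 2.
Cage k is a single given cell; hence R2C5 = 4.
Row 2 now contains 4, which forces R2C6 = 6.
Cage o is a single given cell, so R3C4 = 3.
Column 6 already has 6, so R3C6 = 4.
Cage d has sum 17, so R4C4 = 6.
The 3 cells of cage d must have sum 17, so R5C4 = 5.
The 3 cells of cage d must have sum 17, leaving R5C5 = 6.
2 is placed in column 4, so R6C4 = 1.
1 is placed in row 6, so R6C5 = 2.
1 is placed in row 6, so R6C6 = 3.
1 is placed in column 4, which forces R1C4 = 4.
Column 5 already has 2, leaving R1C5 = 1.
Cage i has product 16, leaving R1C6 = 2.
Column 5 already has 2; hence R3C5 = 5.
Cage g needs sum 13, which forces R4C5 = 3.
Cage g has sum 13, leaving R4C6 = 5.
Row 5 now contains 6, which forces R5C1 = 4.
3 is placed in column 6; hence R5C6 = 1.
The two cells of cage c must have sum 10, which forces R6C1 = 6.
6 is placed in row 6, which forces R6C2 = 5.
5 is placed in row 6, which forces R6C3 = 4.
The 3 cells of cage l must have product 30, so R2C3 = 5.
Cage l needs product 30, leaving R3C3 = 6.
Cage l needs product 30, leaving R4C3 = 1.
Cage n's pair has sum 8, leaving R5C2 = 3.
Row 5 now contains 1; hence R5C3 = 2.
Cage h needs product 90, which forces R1C1 = 5.
3 is placed in column 2; hence R1C2 = 6.
Column 3 now contains 6, so R1C3 = 3.
Cage a has sum 7, leaving R2C1 = 3.
3 is placed in column 2, leaving R2C2 = 1.
Cage a has sum 7, so R3C1 = 1.
Cage a needs sum 7, which forces R3C2 = 2.
Row 4 already has 1, leaving R4C1 = 2.
Cage m needs two cells with quotient 2; hence R4C2 = 4.
Completed grid: 5 6 3 4 1 2 / 3 1 5 2 4 6 / 1 2 6 3 5 4 / 2 4 1 6 3 5 / 4 3 2 5 6 1 / 6 5 4 1 2 3.

2 4 1 6 3 5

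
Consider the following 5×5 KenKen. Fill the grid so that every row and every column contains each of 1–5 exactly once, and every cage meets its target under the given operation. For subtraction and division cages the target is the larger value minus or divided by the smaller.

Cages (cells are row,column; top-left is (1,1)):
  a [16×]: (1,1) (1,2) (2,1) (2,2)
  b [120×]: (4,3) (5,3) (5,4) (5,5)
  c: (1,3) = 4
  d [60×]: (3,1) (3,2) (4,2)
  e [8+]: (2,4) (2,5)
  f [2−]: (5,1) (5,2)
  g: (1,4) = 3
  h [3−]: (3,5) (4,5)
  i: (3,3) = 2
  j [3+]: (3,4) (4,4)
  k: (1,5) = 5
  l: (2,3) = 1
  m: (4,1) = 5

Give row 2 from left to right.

Cage c is given; hence (1,3) = 4.
Cage g is given, so (1,4) = 3.
Cage k is given, leaving (1,5) = 5.
Cage l is given, so (2,3) = 1.
Column 4 already has 3, so (2,4) = 5.
5 is placed in column 5, leaving (2,5) = 3.
I is a freebie, so (3,3) = 2.
Row 3 now contains 2, which forces (3,4) = 1.
Row 3 already has 1, which forces (3,5) = 4.
Cage m is a single given cell, so (4,1) = 5.
Row 4 now contains 5; hence (4,3) = 3.
Column 4 now contains 1, so (4,4) = 2.
Row 4 already has 2, so (4,5) = 1.
3 is placed in column 3, leaving (5,3) = 5.
Column 4 now contains 2, which forces (5,4) = 4.
4 is placed in column 5, so (5,5) = 2.
5 is placed in column 1, so (3,1) = 3.
Cage d needs product 60, leaving (3,2) = 5.
Row 4 now contains 3, leaving (4,2) = 4.
Column 1 already has 3, which forces (5,1) = 1.
Row 5 now contains 1, which forces (5,2) = 3.
Column 1 already has 1, leaving (1,1) = 2.
The 4 cells of cage a must have product 16; hence (1,2) = 1.
The 4 cells of cage a must have product 16, so (2,1) = 4.
4 is placed in column 2, which forces (2,2) = 2.
Completed grid: 2 1 4 3 5 / 4 2 1 5 3 / 3 5 2 1 4 / 5 4 3 2 1 / 1 3 5 4 2.

4 2 1 5 3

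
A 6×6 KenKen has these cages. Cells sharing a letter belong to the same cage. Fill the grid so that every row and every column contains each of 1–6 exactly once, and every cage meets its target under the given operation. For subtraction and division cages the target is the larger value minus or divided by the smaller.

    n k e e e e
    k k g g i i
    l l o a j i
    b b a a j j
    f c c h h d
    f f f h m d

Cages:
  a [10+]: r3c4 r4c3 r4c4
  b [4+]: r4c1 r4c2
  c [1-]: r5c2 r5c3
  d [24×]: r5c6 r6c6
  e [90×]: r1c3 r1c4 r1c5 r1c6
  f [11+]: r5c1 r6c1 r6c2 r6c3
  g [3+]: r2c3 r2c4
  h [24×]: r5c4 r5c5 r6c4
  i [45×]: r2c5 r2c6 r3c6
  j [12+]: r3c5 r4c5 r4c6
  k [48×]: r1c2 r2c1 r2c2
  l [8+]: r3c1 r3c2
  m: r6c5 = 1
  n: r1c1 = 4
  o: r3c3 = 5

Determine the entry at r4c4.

N is a freebie; hence r1c1 = 4.
Cage i needs product 45; hence r2c5 = 3.
Cage i needs product 45; hence r2c6 = 5.
Cage o is given, which forces r3c3 = 5.
Cage i needs product 45, which forces r3c6 = 3.
Cage m is a single given cell, which forces r6c5 = 1.
Cage k has product 48, which forces r2c2 = 4.
In row 1, 2 can only go at r1c2, so r1c2 = 2.
Cage k needs product 48, leaving r2c1 = 6.
The two cells of cage l must have sum 8, leaving r3c1 = 2.
Column 2 now contains 2, leaving r3c2 = 6.
6 is placed in row 3, which forces r3c5 = 4.
Cage f has sum 11; hence r5c1 = 1.
Row 3 now contains 4, so r3c4 = 1.
1 is placed in column 1, leaving r4c1 = 3.
Cage b needs two cells with sum 4, so r4c2 = 1.
The 3 cells of cage h must have product 24, leaving r5c5 = 2.
Column 1 already has 3; hence r6c1 = 5.
Row 6 now contains 5, leaving r6c2 = 3.
Cage f needs sum 11, leaving r6c3 = 2.
Row 6 already has 2, leaving r6c4 = 4.
Row 6 already has 4, which forces r6c6 = 6.
Column 6 already has 6, leaving r1c6 = 1.
Column 3 already has 2; hence r2c3 = 1.
Column 4 already has 1, so r2c4 = 2.
Cage a needs sum 10, leaving r4c3 = 4.
Cage a has sum 10; hence r4c4 = 5.
Column 5 now contains 2; hence r4c5 = 6.
Column 6 already has 6, which forces r4c6 = 2.
Column 2 already has 3, which forces r5c2 = 5.
Column 3 already has 4, so r5c3 = 6.
Cage h has product 24, so r5c4 = 3.
Column 6 already has 6, which forces r5c6 = 4.
Column 3 already has 6, leaving r1c3 = 3.
Column 4 now contains 3, so r1c4 = 6.
Column 5 already has 6, so r1c5 = 5.
Filled in: 4 2 3 6 5 1 / 6 4 1 2 3 5 / 2 6 5 1 4 3 / 3 1 4 5 6 2 / 1 5 6 3 2 4 / 5 3 2 4 1 6.

5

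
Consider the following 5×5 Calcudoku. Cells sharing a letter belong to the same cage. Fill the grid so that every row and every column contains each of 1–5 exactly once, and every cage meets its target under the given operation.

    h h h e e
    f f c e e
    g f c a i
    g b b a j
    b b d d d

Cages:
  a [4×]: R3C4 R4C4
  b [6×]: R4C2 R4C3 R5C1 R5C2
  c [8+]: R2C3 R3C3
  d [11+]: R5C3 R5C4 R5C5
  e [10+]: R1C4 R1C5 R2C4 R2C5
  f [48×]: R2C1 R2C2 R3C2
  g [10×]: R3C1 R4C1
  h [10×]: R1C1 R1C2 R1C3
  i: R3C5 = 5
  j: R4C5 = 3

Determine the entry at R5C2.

The 3 cells of cage f must have product 48; hence R2C1 = 4.
Cage f needs product 48, leaving R2C2 = 3.
3 is placed in row 2; hence R2C3 = 5.
Cage f needs product 48; hence R3C2 = 4.
Column 3 already has 5; hence R3C3 = 3.
Row 3 already has 4, so R3C4 = 1.
I is a freebie; hence R3C5 = 5.
Column 4 already has 1, so R4C4 = 4.
J is a freebie, leaving R4C5 = 3.
Column 4 already has 1, which forces R2C4 = 2.
The 4 cells of cage e must have sum 10, leaving R2C5 = 1.
Row 3 now contains 5, which forces R3C1 = 2.
Cage g's pair has product 10; hence R4C1 = 5.
Cage b needs product 6; hence R4C2 = 2.
Cage b needs product 6; hence R4C3 = 1.
Cage b needs product 6; hence R5C1 = 3.
Cage b needs product 6, so R5C2 = 1.
Cage d needs sum 11; hence R5C4 = 5.
Column 1 now contains 5, leaving R1C1 = 1.
Column 2 already has 1, leaving R1C2 = 5.
Column 3 already has 1, leaving R1C3 = 2.
Column 4 now contains 5, leaving R1C4 = 3.
The 4 cells of cage e must have sum 10, which forces R1C5 = 4.
2 is placed in column 3, which forces R5C3 = 4.
Column 5 now contains 4, so R5C5 = 2.
Filled in: 1 5 2 3 4 / 4 3 5 2 1 / 2 4 3 1 5 / 5 2 1 4 3 / 3 1 4 5 2.

1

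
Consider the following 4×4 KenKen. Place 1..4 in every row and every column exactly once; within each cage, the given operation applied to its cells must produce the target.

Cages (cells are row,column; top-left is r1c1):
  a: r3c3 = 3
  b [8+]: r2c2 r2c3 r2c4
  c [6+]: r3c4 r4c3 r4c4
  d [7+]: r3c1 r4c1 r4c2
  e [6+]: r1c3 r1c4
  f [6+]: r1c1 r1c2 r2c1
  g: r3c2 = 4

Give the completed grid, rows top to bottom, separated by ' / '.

3 1 2 4 / 2 3 4 1 / 1 4 3 2 / 4 2 1 3

Cage g is a single given cell, so r3c2 = 4.
Cage a is given, leaving r3c3 = 3.
In row 2, 2 can only go at r2c1, so r2c1 = 2.
Column 1 now contains 2, which forces r3c1 = 1.
Row 3 already has 1, leaving r3c4 = 2.
Cage d needs sum 7, leaving r4c1 = 4.
Cage d needs sum 7, leaving r4c2 = 2.
2 is placed in row 4, so r4c3 = 1.
4 is placed in row 4, so r4c4 = 3.
1 is placed in column 1, which forces r1c1 = 3.
Cage f needs sum 6, leaving r1c2 = 1.
Cage e needs two cells with sum 6, so r1c3 = 2.
Column 4 now contains 2, which forces r1c4 = 4.
Cage b needs sum 8, which forces r2c2 = 3.
Column 3 already has 1, leaving r2c3 = 4.
The 3 cells of cage b must have sum 8, so r2c4 = 1.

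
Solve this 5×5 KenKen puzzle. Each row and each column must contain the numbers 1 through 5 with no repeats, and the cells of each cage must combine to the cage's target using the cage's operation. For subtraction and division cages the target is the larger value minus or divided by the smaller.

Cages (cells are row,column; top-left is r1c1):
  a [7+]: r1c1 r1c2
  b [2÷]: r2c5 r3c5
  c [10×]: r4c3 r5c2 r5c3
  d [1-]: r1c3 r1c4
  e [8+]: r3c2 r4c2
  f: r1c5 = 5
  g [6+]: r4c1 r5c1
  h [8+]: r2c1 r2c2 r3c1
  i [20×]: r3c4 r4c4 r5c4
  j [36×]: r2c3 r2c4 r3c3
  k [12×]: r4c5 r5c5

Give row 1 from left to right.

Cage f is given, which forces r1c5 = 5.
Cage j needs product 36, leaving r2c3 = 4.
The 3 cells of cage j must have product 36, so r2c4 = 3.
The 3 cells of cage j must have product 36, which forces r3c3 = 3.
3 is placed in row 3, so r3c2 = 5.
The two cells of cage e must have sum 8, so r4c2 = 3.
3 is placed in row 4, so r4c5 = 4.
Column 5 already has 4, leaving r5c5 = 3.
Cage a needs two cells with sum 7, so r1c1 = 3.
Column 2 already has 3, leaving r1c2 = 4.
The 3 cells of cage h must have sum 8, which forces r2c1 = 5.
Cage g needs two cells with sum 6, leaving r4c1 = 2.
Cage g's pair has sum 6; hence r5c1 = 4.
Cage h has sum 8, leaving r2c2 = 2.
Row 2 now contains 2, so r2c5 = 1.
Column 1 already has 2, so r3c1 = 1.
Cage i needs product 20; hence r3c4 = 4.
Column 5 now contains 1, so r3c5 = 2.
2 is placed in column 2, so r5c2 = 1.
Row 5 now contains 1, so r5c4 = 5.
The 3 cells of cage c must have product 10; hence r4c3 = 5.
5 is placed in column 4, so r4c4 = 1.
Row 5 already has 5, which forces r5c3 = 2.
Column 3 already has 2, leaving r1c3 = 1.
1 is placed in column 4, so r1c4 = 2.
The full grid is 3 4 1 2 5 / 5 2 4 3 1 / 1 5 3 4 2 / 2 3 5 1 4 / 4 1 2 5 3.

3 4 1 2 5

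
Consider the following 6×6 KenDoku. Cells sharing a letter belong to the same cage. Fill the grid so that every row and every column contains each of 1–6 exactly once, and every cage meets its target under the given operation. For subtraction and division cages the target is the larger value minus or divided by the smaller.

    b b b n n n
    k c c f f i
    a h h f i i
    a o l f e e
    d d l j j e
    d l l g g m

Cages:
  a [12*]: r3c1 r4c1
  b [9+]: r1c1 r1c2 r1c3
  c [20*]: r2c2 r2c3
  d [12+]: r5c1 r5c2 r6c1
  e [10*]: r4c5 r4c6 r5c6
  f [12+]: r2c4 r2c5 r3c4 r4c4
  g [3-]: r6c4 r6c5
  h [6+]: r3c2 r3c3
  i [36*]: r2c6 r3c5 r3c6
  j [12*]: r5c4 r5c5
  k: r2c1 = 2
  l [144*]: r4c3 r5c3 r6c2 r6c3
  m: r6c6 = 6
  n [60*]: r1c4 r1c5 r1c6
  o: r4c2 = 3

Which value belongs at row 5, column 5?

K is a freebie, which forces r2c1 = 2.
Cage o is a single given cell, leaving r4c2 = 3.
M is a freebie, leaving r6c6 = 6.
Column 6 now contains 6; hence r2c6 = 3.
Cage a's pair has product 12, so r3c1 = 3.
3 is placed in row 3, so r3c5 = 6.
Cage a needs two cells with product 12, leaving r4c1 = 4.
The 3 cells of cage i must have product 36, which forces r3c6 = 2.
Cage e has product 10; hence r4c5 = 2.
The 4 cells of cage f must have sum 12, which forces r2c5 = 1.
2 is placed in row 4, which forces r4c3 = 6.
Row 4 now contains 6; hence r4c4 = 1.
Row 4 now contains 1; hence r4c6 = 5.
Column 6 now contains 5, so r5c6 = 1.
Column 6 now contains 5; hence r1c6 = 4.
Cage f needs sum 12; hence r2c4 = 6.
Column 4 now contains 1, so r3c4 = 4.
Column 4 now contains 4; hence r5c4 = 3.
3 is placed in row 5, so r5c5 = 4.
Cage d has sum 12, which forces r6c1 = 1.
The two cells of cage g must have difference 3, leaving r6c4 = 2.
Cage g needs two cells with difference 3, which forces r6c5 = 5.
Column 4 now contains 3, so r1c4 = 5.
Column 5 already has 5, which forces r1c5 = 3.
Row 5 already has 4, so r5c3 = 2.
Row 6 now contains 2, so r6c2 = 4.
Cage l needs product 144, leaving r6c3 = 3.
Row 1 now contains 5, leaving r1c1 = 6.
Cage b needs sum 9, so r1c2 = 2.
Column 3 now contains 2, so r1c3 = 1.
4 is placed in column 2, so r2c2 = 5.
Cage c's pair has product 20, which forces r2c3 = 4.
Column 2 already has 5, so r3c2 = 1.
Column 3 now contains 1; hence r3c3 = 5.
Column 1 now contains 6, leaving r5c1 = 5.
Column 2 already has 5, so r5c2 = 6.
Completed grid: 6 2 1 5 3 4 / 2 5 4 6 1 3 / 3 1 5 4 6 2 / 4 3 6 1 2 5 / 5 6 2 3 4 1 / 1 4 3 2 5 6.

4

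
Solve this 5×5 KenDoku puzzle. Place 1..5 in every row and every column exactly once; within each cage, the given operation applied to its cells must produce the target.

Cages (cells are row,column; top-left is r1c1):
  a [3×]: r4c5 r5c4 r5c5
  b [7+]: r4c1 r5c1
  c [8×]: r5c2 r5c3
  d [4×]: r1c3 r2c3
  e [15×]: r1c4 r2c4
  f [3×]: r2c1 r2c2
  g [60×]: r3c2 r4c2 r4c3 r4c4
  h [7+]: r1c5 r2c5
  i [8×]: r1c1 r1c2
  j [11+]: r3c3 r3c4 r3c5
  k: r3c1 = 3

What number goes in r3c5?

4

Cage k is a single given cell, so r3c1 = 3.
The 3 cells of cage a must have product 3, which forces r4c5 = 1.
The 3 cells of cage a must have product 3, leaving r5c4 = 1.
Cage a has product 3, which forces r5c5 = 3.
Column 1 now contains 3, which forces r2c1 = 1.
Cage f needs two cells with product 3, which forces r2c2 = 3.
Row 2 now contains 1; hence r2c3 = 4.
Row 2 now contains 3; hence r2c4 = 5.
5 is placed in row 2, leaving r2c5 = 2.
4 is placed in column 3, so r5c3 = 2.
4 is placed in column 3, which forces r1c3 = 1.
5 is placed in column 4, so r1c4 = 3.
Column 5 already has 2; hence r1c5 = 5.
2 is placed in column 3, leaving r3c3 = 5.
Cage j needs sum 11, leaving r3c4 = 2.
The 3 cells of cage j must have sum 11, which forces r3c5 = 4.
Cage b's pair has sum 7; hence r4c1 = 2.
Column 3 now contains 5, leaving r4c3 = 3.
Column 4 now contains 2, so r4c4 = 4.
2 is placed in row 5, leaving r5c1 = 5.
2 is placed in row 5, so r5c2 = 4.
Column 1 already has 2; hence r1c1 = 4.
4 is placed in column 2, leaving r1c2 = 2.
Row 3 already has 2, which forces r3c2 = 1.
4 is placed in row 4; hence r4c2 = 5.
Filled in: 4 2 1 3 5 / 1 3 4 5 2 / 3 1 5 2 4 / 2 5 3 4 1 / 5 4 2 1 3.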